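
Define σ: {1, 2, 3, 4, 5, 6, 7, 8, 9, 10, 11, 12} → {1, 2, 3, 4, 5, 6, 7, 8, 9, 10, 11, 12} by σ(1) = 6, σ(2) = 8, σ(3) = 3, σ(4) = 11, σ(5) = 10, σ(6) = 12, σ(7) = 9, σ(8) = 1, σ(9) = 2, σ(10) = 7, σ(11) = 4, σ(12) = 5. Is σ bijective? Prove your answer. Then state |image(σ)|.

12

The values 6, 8, 3, 11, 10, 12, 9, 1, 2, 7, 4, 5 are a permutation of {1, 2, 3, 4, 5, 6, 7, 8, 9, 10, 11, 12}: each element appears exactly once.
So σ is injective and surjective, hence bijective.
The image of σ is {1, 2, 3, 4, 5, 6, 7, 8, 9, 10, 11, 12}, which has 12 elements.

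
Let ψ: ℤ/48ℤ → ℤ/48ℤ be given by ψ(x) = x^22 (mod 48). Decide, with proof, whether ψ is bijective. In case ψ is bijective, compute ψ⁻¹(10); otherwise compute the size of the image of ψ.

6

ψ(2): Repeated squaring mod 48: 2^1 ≡ 2, 2^2 ≡ 2² = 4, 2^4 ≡ 4² = 16, 2^8 ≡ 16² = 256 ≡ 16, 2^16 ≡ 16² = 256 ≡ 16. Since 22 = 16 + 4 + 2, 2^22 ≡ 16·16·4: 16·16 = 256 ≡ 16, then 16·4 = 64 ≡ 16. So 2^22 ≡ 16 (mod 48).
ψ(4): Repeated squaring mod 48: 4^1 ≡ 4, 4^2 ≡ 4² = 16, 4^4 ≡ 16² = 256 ≡ 16, 4^8 ≡ 16² = 256 ≡ 16, 4^16 ≡ 16² = 256 ≡ 16. Since 22 = 16 + 4 + 2, 4^22 ≡ 16·16·16: 16·16 = 256 ≡ 16, then 16·16 = 256 ≡ 16. So 4^22 ≡ 16 (mod 48).
So ψ(2) = ψ(4) = 16 while 2 ≠ 4, therefore ψ is not injective, hence not bijective.
Since ψ is not bijective, we determine |image(ψ)|. Computing x^22 mod 48 for each x (by repeated squaring, reducing mod 48 at every step), the values ψ(0), ψ(1), …, ψ(47) are: 0, 1, 16, 9, 16, 25, 0, 1, 16, 33, 16, 25, 0, 25, 16, 33, 16, 1, 0, 25, 16, 9, 16, 1, 0, 1, 16, 9, 16, 25, 0, 1, 16, 33, 16, 25, 0, 25, 16, 33, 16, 1, 0, 25, 16, 9, 16, 1.
The distinct values are {0, 1, 9, 16, 25, 33}; there are 6 of them.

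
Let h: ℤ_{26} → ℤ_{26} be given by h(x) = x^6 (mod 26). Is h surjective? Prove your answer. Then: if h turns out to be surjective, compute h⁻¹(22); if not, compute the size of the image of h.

6

h(1) = 1^6 = 1.
h(3): Repeated squaring mod 26: 3^1 ≡ 3, 3^2 ≡ 3² = 9, 3^4 ≡ 9² = 81 ≡ 3. Since 6 = 4 + 2, 3^6 ≡ 3·9: 3·9 = 27 ≡ 1. So 3^6 ≡ 1 (mod 26).
So h(1) = h(3) = 1 while 1 ≠ 3, hence h is not injective.
A non-injective map from the 26-element set ℤ_{26} to itself takes at most 25 distinct values, so it cannot be surjective. Therefore h is not surjective.
Since h is not surjective, we determine |image(h)|. Computing x^6 mod 26 for each x (by repeated squaring, reducing mod 26 at every step), the values h(0), h(1), …, h(25) are: 0, 1, 12, 1, 14, 25, 12, 25, 12, 1, 14, 25, 14, 13, 14, 25, 14, 1, 12, 25, 12, 25, 14, 1, 12, 1.
The distinct values are {0, 1, 12, 13, 14, 25}; there are 6 of them.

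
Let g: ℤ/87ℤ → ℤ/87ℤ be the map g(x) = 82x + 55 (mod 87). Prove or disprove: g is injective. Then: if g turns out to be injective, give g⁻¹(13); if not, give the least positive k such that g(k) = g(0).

If g(a) = g(b), then 82a ≡ 82b (mod 87). Because gcd(82, 87) = 1, we may cancel 82 to get a ≡ b (mod 87).
So g is injective.
We now compute 82⁻¹ mod 87 explicitly. Euclid's algorithm: 87 = 1·82 + 5, 82 = 16·5 + 2, 5 = 2·2 + 1; back-substituting gives 1 = 52·82 − 49·87, so 82⁻¹ ≡ 52 (mod 87).
Since g is injective, we compute g⁻¹(13): solve 82x + 55 ≡ 13 (mod 87), i.e. 82x ≡ 45 (mod 87).
Multiplying by 82⁻¹ = 52 gives x ≡ 52·45 = 2340 = 26·87 + 78 ≡ 78 (mod 87).
Check: g(78) = 82·78 + 55 = 6451 = 74·87 + 13 ≡ 13 (mod 87).

78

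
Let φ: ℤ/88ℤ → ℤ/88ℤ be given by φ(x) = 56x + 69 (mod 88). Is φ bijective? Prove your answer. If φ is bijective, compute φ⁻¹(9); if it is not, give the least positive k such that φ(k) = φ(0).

Recall that φ is injective when φ(s) = φ(t) forces s = t.
We have gcd(56, 88) = 8 > 1. Taking s = 0 and t = 11: φ(0) = 69 and φ(11) = 56·11 + 69 = 685 ≡ 69 (mod 88).
So φ(0) = φ(11) while 0 ≠ 11, therefore φ is not injective, hence not bijective.
Since φ is not bijective, we find the least positive k with φ(k) = φ(0): this means 56k ≡ 0 (mod 88), i.e. 88 ∣ 56k. Since gcd(56, 88) = 8, dividing through by 8 this holds exactly when 11 ∣ 7k, and as gcd(7, 11) = 1, exactly when 11 ∣ k.
The smallest positive such k is 11.

11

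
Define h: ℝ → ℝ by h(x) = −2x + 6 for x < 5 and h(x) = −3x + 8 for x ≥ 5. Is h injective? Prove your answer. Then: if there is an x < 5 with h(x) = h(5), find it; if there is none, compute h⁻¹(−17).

Both pieces are strictly decreasing (slopes −2 and −3), so each is injective on its own interval.
The left piece maps (−∞, 5) onto (−4, ∞); the right piece maps [5, ∞) onto (−∞, −7].
These images are disjoint, so no value is attained by both pieces. Therefore h is injective.
Because the two images are disjoint, no x < 5 has h(x) = h(5), so we compute h⁻¹(−17): −17 lies in (−∞, −7], so solve −3x + 8 = −17: x = (−17 − 8)/(−3) = 25/3.

25/3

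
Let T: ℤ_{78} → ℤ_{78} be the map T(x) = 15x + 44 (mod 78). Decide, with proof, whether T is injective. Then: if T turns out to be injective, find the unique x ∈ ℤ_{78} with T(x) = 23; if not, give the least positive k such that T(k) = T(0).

26

We have gcd(15, 78) = 3 > 1. Taking a = 0 and b = 26: T(0) = 44 and T(26) = 15·26 + 44 = 434 ≡ 44 (mod 78).
So T(0) = T(26) while 0 ≠ 26, so T is not injective.
Since T is not injective, we find the least positive k with T(k) = T(0): this means 15k ≡ 0 (mod 78), i.e. 78 ∣ 15k. Since gcd(15, 78) = 3, dividing through by 3 this holds exactly when 26 ∣ 5k, and as gcd(5, 26) = 1, exactly when 26 ∣ k.
The smallest positive such k is 26.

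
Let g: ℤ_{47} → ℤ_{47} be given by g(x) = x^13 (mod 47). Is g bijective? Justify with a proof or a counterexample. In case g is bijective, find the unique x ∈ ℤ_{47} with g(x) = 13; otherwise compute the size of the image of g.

41

Since 47 is prime, the nonzero elements of ℤ_{47} form a cyclic group of order 46.
As gcd(13, 46) = 1, raising to the 13th power is a bijection on this group: if a^13 ≡ b^13 then (ab^{−1})^13 = 1, and the only element of order dividing gcd(13, 46) = 1 is 1, so a = b.
With g(0) = 0 this makes g injective on all of ℤ_{47}, hence bijective (finite equal-size domain and codomain). In particular g is bijective.
Since g is bijective, we find the preimage of 13. The inverse of x ↦ x^13 on (ℤ_{47})^× is x ↦ x^39, because 13·39 = 507 = 11·46 + 1 ≡ 1 (mod 46) and x^{46} = 1 for x ≠ 0 (Fermat). So g⁻¹(13) = 13^39 mod 47.
Repeated squaring mod 47: 13^1 ≡ 13, 13^2 ≡ 13² = 169 ≡ 28, 13^4 ≡ 28² = 784 ≡ 32, 13^8 ≡ 32² = 1024 ≡ 37, 13^16 ≡ 37² = 1369 ≡ 6, 13^32 ≡ 6² = 36. Since 39 = 32 + 4 + 2 + 1, 13^39 ≡ 36·32·28·13: 36·32 = 1152 ≡ 24, then 24·28 = 672 ≡ 14, then 14·13 = 182 ≡ 41. So 13^39 ≡ 41 (mod 47).
Hence g⁻¹(13) = 41.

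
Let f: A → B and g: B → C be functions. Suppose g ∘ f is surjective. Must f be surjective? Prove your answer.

not surjective

No. Take A = {1}, B = {1, 2, 3, 4}, C = {1}, f(a) = 1 for every a ∈ A, and g(b) = 1 for every b ∈ B.
Then g ∘ f is surjective onto {1}, but 4 ∈ B has no preimage under f, so f is not surjective.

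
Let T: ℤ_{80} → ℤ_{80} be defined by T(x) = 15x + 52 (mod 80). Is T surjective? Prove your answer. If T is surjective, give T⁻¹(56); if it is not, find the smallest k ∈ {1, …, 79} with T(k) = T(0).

16

Since gcd(15, 80) = 5, we have 15x ≡ 0 (mod 5) for all x, so T(x) ≡ 2 (mod 5).
But 0 ≢ 2 (mod 5), so 0 ∈ ℤ_{80} has no preimage. Therefore T is not surjective.
Since T is not surjective, we find the least positive k with T(k) = T(0): this means 15k ≡ 0 (mod 80), i.e. 80 ∣ 15k. Since gcd(15, 80) = 5, dividing through by 5 this holds exactly when 16 ∣ 3k, and as gcd(3, 16) = 1, exactly when 16 ∣ k.
The smallest positive such k is 16.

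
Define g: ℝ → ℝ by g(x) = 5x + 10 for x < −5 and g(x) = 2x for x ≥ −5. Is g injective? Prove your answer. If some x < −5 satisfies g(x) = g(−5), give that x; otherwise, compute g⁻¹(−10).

-5

Both pieces are strictly increasing (slopes 5 and 2), so each is injective on its own interval.
The left piece maps (−∞, −5) onto (−∞, −15); the right piece maps [−5, ∞) onto [−10, ∞).
These images are disjoint, so no value is attained by both pieces. Thus g is injective.
Because the two images are disjoint, no x < −5 has g(x) = g(−5), so we compute g⁻¹(−10): −10 lies in [−10, ∞), so solve 2x = −10: x = (−10 − 0)/2 = −5.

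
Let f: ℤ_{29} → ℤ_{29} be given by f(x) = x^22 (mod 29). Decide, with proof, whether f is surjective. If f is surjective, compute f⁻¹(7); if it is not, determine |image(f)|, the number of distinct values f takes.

15

f(14): Repeated squaring mod 29: 14^1 ≡ 14, 14^2 ≡ 14² = 196 ≡ 22, 14^4 ≡ 22² = 484 ≡ 20, 14^8 ≡ 20² = 400 ≡ 23, 14^16 ≡ 23² = 529 ≡ 7. Since 22 = 16 + 4 + 2, 14^22 ≡ 7·20·22: 7·20 = 140 ≡ 24, then 24·22 = 528 ≡ 6. So 14^22 ≡ 6 (mod 29).
f(15): Repeated squaring mod 29: 15^1 ≡ 15, 15^2 ≡ 15² = 225 ≡ 22, 15^4 ≡ 22² = 484 ≡ 20, 15^8 ≡ 20² = 400 ≡ 23, 15^16 ≡ 23² = 529 ≡ 7. Since 22 = 16 + 4 + 2, 15^22 ≡ 7·20·22: 7·20 = 140 ≡ 24, then 24·22 = 528 ≡ 6. So 15^22 ≡ 6 (mod 29).
So f(14) = f(15) = 6 while 14 ≠ 15, therefore f is not injective.
A non-injective map from the 29-element set ℤ_{29} to itself takes at most 28 distinct values, so it cannot be surjective. So f is not surjective.
Since f is not surjective, we determine |image(f)|. Computing x^22 mod 29 for each x (by repeated squaring, reducing mod 29 at every step), the values f(0), f(1), …, f(28) are: 0, 1, 5, 22, 25, 24, 23, 7, 9, 20, 4, 13, 28, 16, 6, 6, 16, 28, 13, 4, 20, 9, 7, 23, 24, 25, 22, 5, 1.
The distinct values are {0, 1, 4, 5, 6, 7, 9, 13, 16, 20, 22, 23, 24, 25, 28}; there are 15 of them.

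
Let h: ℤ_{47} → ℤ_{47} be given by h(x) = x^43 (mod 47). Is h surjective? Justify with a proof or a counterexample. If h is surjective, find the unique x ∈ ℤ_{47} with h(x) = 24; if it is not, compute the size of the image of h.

21

Since 47 is prime, the nonzero elements of ℤ_{47} form a cyclic group of order 46.
As gcd(43, 46) = 1, raising to the 43rd power is a bijection on this group: if a^43 ≡ b^43 then (ab^{−1})^43 = 1, and the only element of order dividing gcd(43, 46) = 1 is 1, so a = b.
With h(0) = 0 this makes h injective on all of ℤ_{47}, hence bijective (finite equal-size domain and codomain). In particular h is surjective.
Since h is surjective, we find the preimage of 24. The inverse of x ↦ x^43 on (ℤ_{47})^× is x ↦ x^15, because 43·15 = 645 = 14·46 + 1 ≡ 1 (mod 46) and x^{46} = 1 for x ≠ 0 (Fermat). So h⁻¹(24) = 24^15 mod 47.
Repeated squaring mod 47: 24^1 ≡ 24, 24^2 ≡ 24² = 576 ≡ 12, 24^4 ≡ 12² = 144 ≡ 3, 24^8 ≡ 3² = 9. Since 15 = 8 + 4 + 2 + 1, 24^15 ≡ 9·3·12·24: 9·3 = 27, then 27·12 = 324 ≡ 42, then 42·24 = 1008 ≡ 21. So 24^15 ≡ 21 (mod 47).
Hence h⁻¹(24) = 21.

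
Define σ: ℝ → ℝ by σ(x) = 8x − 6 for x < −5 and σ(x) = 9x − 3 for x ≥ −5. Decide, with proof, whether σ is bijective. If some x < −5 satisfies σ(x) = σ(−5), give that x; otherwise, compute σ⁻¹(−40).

-21/4

Both pieces are strictly increasing (slopes 8 and 9), so each is injective on its own interval.
The left piece maps (−∞, −5) onto (−∞, −46); the right piece maps [−5, ∞) onto [−48, ∞).
These images overlap. In particular σ(−5) = −48 (right piece), and solving 8x − 6 = −48 on the left piece gives x = −21/4 < −5.
So σ(−21/4) = σ(−5) with −21/4 ≠ −5, and σ is not injective, hence not bijective. This x = −21/4 is the requested value below −5.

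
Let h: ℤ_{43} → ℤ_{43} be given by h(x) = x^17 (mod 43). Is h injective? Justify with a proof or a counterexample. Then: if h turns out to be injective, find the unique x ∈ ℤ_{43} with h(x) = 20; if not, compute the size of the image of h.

Since 43 is prime, the nonzero elements of ℤ_{43} form a cyclic group of order 42.
As gcd(17, 42) = 1, raising to the 17th power is a bijection on this group: if s^17 ≡ t^17 then (st^{−1})^17 = 1, and the only element of order dividing gcd(17, 42) = 1 is 1, so s = t.
With h(0) = 0 this makes h injective on all of ℤ_{43}, hence bijective (finite equal-size domain and codomain). In particular h is injective.
Since h is injective, we find the preimage of 20. The inverse of x ↦ x^17 on (ℤ_{43})^× is x ↦ x^5, because 17·5 = 85 = 2·42 + 1 ≡ 1 (mod 42) and x^{42} = 1 for x ≠ 0 (Fermat). So h⁻¹(20) = 20^5 mod 43.
Repeated squaring mod 43: 20^1 ≡ 20, 20^2 ≡ 20² = 400 ≡ 13, 20^4 ≡ 13² = 169 ≡ 40. Since 5 = 4 + 1, 20^5 ≡ 40·20: 40·20 = 800 ≡ 26. So 20^5 ≡ 26 (mod 43).
Hence h⁻¹(20) = 26.

26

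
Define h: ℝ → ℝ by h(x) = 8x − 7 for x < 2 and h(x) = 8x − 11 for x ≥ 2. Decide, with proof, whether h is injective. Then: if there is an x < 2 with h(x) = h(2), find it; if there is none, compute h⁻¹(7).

3/2

Both pieces are strictly increasing (slopes 8 and 8), so each is injective on its own interval.
The left piece maps (−∞, 2) onto (−∞, 9); the right piece maps [2, ∞) onto [5, ∞).
These images overlap. In particular h(2) = 5 (right piece), and solving 8x − 7 = 5 on the left piece gives x = 3/2 < 2.
So h(3/2) = h(2) with 3/2 ≠ 2, and h is not injective. This x = 3/2 is the requested value below 2.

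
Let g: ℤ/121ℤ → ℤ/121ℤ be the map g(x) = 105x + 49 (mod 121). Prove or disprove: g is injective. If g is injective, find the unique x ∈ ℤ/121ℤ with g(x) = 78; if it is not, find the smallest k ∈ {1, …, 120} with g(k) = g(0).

36

By definition, g is injective when g(s) = g(t) forces s = t.
If g(s) = g(t), then 105s ≡ 105t (mod 121). Because gcd(105, 121) = 1, we may cancel 105 to get s ≡ t (mod 121).
Thus g is injective.
We now compute 105⁻¹ mod 121 explicitly. Euclid's algorithm: 121 = 1·105 + 16, 105 = 6·16 + 9, 16 = 1·9 + 7, 9 = 1·7 + 2, 7 = 3·2 + 1; back-substituting gives 1 = 68·105 − 59·121, so 105⁻¹ ≡ 68 (mod 121).
Since g is injective, we find g⁻¹(78): we need 105x ≡ 78 − 49 ≡ 29 (mod 121). Using 105⁻¹ = 68: x ≡ 68·29 = 1972 = 16·121 + 36, so x = 36.
Check: g(36) = 105·36 + 49 = 3829 = 31·121 + 78 ≡ 78 (mod 121).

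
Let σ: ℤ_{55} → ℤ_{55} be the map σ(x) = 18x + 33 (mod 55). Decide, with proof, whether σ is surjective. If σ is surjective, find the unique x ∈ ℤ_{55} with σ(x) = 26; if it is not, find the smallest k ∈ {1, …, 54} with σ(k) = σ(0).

Since gcd(18, 55) = 1, 18 is invertible modulo 55. Euclid's algorithm: 55 = 3·18 + 1; back-substituting gives 1 = 52·18 − 17·55, so 18⁻¹ ≡ 52 (mod 55).
Then y ↦ 52(y − 33) is a two-sided inverse to σ, so every y ∈ ℤ_{55} has a preimage.
So σ is surjective.
Since σ is surjective, we compute σ⁻¹(26): solve 18x + 33 ≡ 26 (mod 55), i.e. 18x ≡ 48 (mod 55).
Multiplying by 18⁻¹ = 52 gives x ≡ 52·48 = 2496 = 45·55 + 21 ≡ 21 (mod 55).
Check: σ(21) = 18·21 + 33 = 411 = 7·55 + 26 ≡ 26 (mod 55).

21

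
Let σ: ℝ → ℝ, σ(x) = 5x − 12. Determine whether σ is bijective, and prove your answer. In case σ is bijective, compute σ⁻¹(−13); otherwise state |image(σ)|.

Suppose σ(a) = σ(b). Then 5a − 12 = 5b − 12, therefore 5a = 5b, so a = b.
For any y ∈ ℝ, x = (y + 12)/5 satisfies σ(x) = y.
Thus σ is bijective.
Since σ is bijective, we compute σ⁻¹(−13) = (−13 + 12)/5 = −1/5.

-1/5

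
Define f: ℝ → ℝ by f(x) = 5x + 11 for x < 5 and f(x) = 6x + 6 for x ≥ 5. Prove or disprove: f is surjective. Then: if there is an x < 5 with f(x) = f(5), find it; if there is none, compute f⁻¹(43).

Both pieces are strictly increasing (slopes 5 and 6), so each is injective on its own interval.
The left piece maps (−∞, 5) onto (−∞, 36); the right piece maps [5, ∞) onto [36, ∞).
These images together cover ℝ, so f is surjective.
Because the two images are disjoint, no x < 5 has f(x) = f(5), so we compute f⁻¹(43): 43 lies in [36, ∞), so solve 6x + 6 = 43: x = (43 − 6)/6 = 37/6.

37/6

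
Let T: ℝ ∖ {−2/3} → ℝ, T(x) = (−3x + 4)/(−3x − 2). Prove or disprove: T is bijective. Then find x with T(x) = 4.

-4/3

If T(x) = 1, cross-multiplying gives −3(−3x + 4) = −3(−3x − 2), which simplifies to −12 = 6 — false.  So 1 has no preimage and T is not surjective.
So T is not bijective.
Solving T(x) = 4: cross-multiplying gives −3x + 4 = 4(−3x − 2), which rearranges to 9x = −12, so x = −4/3.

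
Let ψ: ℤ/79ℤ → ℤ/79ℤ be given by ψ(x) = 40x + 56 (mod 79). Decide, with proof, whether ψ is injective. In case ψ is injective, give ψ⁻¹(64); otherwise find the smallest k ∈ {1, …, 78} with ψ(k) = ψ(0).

By definition, injectivity means: for all a, b in the domain, ψ(a) = ψ(b) implies a = b.
Suppose ψ(a) = ψ(b) in ℤ/79ℤ. Then 40a + 56 ≡ 40b + 56 (mod 79), therefore 40(a − b) ≡ 0 (mod 79).
Since gcd(40, 79) = 1, 40 is invertible modulo 79, hence a − b ≡ 0 (mod 79), i.e. a = b.
Therefore ψ is injective.
We now compute 40⁻¹ mod 79 explicitly. Euclid's algorithm: 79 = 1·40 + 39, 40 = 1·39 + 1; back-substituting gives 1 = 2·40 − 1·79, so 40⁻¹ ≡ 2 (mod 79).
Since ψ is injective, we compute ψ⁻¹(64): solve 40x + 56 ≡ 64 (mod 79), i.e. 40x ≡ 8 (mod 79).
Multiplying by 40⁻¹ = 2 gives x ≡ 2·8 = 16 ≡ 16 (mod 79).
Check: ψ(16) = 40·16 + 56 = 696 = 8·79 + 64 ≡ 64 (mod 79).

16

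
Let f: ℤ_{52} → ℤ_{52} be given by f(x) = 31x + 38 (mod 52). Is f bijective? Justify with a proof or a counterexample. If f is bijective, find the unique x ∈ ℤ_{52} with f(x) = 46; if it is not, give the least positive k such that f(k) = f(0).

If f(a) = f(b), then 31a ≡ 31b (mod 52). Because gcd(31, 52) = 1, we may cancel 31 to get a ≡ b (mod 52).
We now compute 31⁻¹ mod 52 explicitly. Euclid's algorithm: 52 = 1·31 + 21, 31 = 1·21 + 10, 21 = 2·10 + 1; back-substituting gives 1 = 47·31 − 28·52, so 31⁻¹ ≡ 47 (mod 52).
For any y ∈ ℤ_{52}, x = 47(y − 38) mod 52 satisfies f(x) = 31·47(y − 38) + 38 ≡ y (since 31·47 ≡ 1 mod 52). So every y has a preimage.
Thus f is bijective.
Since f is bijective, we find f⁻¹(46): we need 31x ≡ 46 − 38 ≡ 8 (mod 52). Using 31⁻¹ = 47: x ≡ 47·8 = 376 = 7·52 + 12, so x = 12.
Check: f(12) = 31·12 + 38 = 410 = 7·52 + 46 ≡ 46 (mod 52).

12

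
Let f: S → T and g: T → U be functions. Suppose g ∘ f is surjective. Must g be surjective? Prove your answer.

Let c ∈ U. Since g ∘ f is surjective, some a ∈ S has g(f(a)) = c. Then b = f(a) ∈ T satisfies g(b) = c. So g is surjective.

surjective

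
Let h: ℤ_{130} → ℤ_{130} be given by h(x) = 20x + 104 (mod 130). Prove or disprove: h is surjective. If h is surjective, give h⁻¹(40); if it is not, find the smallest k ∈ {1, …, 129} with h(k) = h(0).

13

By definition, surjectivity means every element of the codomain has a preimage under h.
Since gcd(20, 130) = 10, we have 20x ≡ 0 (mod 10) for all x, so h(x) ≡ 4 (mod 10).
But 0 ≢ 4 (mod 10), so 0 ∈ ℤ_{130} has no preimage. So h is not surjective.
Since h is not surjective, we find the least positive k with h(k) = h(0): this means 20k ≡ 0 (mod 130), i.e. 130 ∣ 20k. Since gcd(20, 130) = 10, dividing through by 10 this holds exactly when 13 ∣ 2k, and as gcd(2, 13) = 1, exactly when 13 ∣ k.
The smallest positive such k is 13.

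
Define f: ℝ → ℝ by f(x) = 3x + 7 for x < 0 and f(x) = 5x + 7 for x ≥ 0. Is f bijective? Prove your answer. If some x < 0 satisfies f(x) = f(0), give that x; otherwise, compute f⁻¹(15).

Both pieces are strictly increasing (slopes 3 and 5), so each is injective on its own interval.
The left piece maps (−∞, 0) onto (−∞, 7); the right piece maps [0, ∞) onto [7, ∞).
Since 7 = 7, the images partition ℝ: f is injective and surjective, hence bijective.
Because the two images are disjoint, no x < 0 has f(x) = f(0), so we compute f⁻¹(15): 15 lies in [7, ∞), so solve 5x + 7 = 15: x = (15 − 7)/5 = 8/5.

8/5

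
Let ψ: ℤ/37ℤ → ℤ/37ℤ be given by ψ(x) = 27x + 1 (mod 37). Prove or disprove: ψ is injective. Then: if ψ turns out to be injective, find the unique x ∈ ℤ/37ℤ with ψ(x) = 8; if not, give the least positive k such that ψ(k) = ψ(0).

Suppose ψ(a) = ψ(b) in ℤ/37ℤ. Then 27a + 1 ≡ 27b + 1 (mod 37), thus 27(a − b) ≡ 0 (mod 37).
Since gcd(27, 37) = 1, 27 is invertible modulo 37, hence a − b ≡ 0 (mod 37), i.e. a = b.
Thus ψ is injective.
We now compute 27⁻¹ mod 37 explicitly. Euclid's algorithm: 37 = 1·27 + 10, 27 = 2·10 + 7, 10 = 1·7 + 3, 7 = 2·3 + 1; back-substituting gives 1 = 11·27 − 8·37, so 27⁻¹ ≡ 11 (mod 37).
Since ψ is injective, we find ψ⁻¹(8): we need 27x ≡ 8 − 1 ≡ 7 (mod 37). Using 27⁻¹ = 11: x ≡ 11·7 = 77 = 2·37 + 3, so x = 3.
Check: ψ(3) = 27·3 + 1 = 82 = 2·37 + 8 ≡ 8 (mod 37).

3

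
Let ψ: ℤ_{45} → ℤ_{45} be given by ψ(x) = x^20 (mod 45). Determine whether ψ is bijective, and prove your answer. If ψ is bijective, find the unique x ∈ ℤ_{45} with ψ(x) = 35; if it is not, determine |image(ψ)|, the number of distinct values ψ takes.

ψ(3): Repeated squaring mod 45: 3^1 ≡ 3, 3^2 ≡ 3² = 9, 3^4 ≡ 9² = 81 ≡ 36, 3^8 ≡ 36² = 1296 ≡ 36, 3^16 ≡ 36² = 1296 ≡ 36. Since 20 = 16 + 4, 3^20 ≡ 36·36: 36·36 = 1296 ≡ 36. So 3^20 ≡ 36 (mod 45).
ψ(6): Repeated squaring mod 45: 6^1 ≡ 6, 6^2 ≡ 6² = 36, 6^4 ≡ 36² = 1296 ≡ 36, 6^8 ≡ 36² = 1296 ≡ 36, 6^16 ≡ 36² = 1296 ≡ 36. Since 20 = 16 + 4, 6^20 ≡ 36·36: 36·36 = 1296 ≡ 36. So 6^20 ≡ 36 (mod 45).
So ψ(3) = ψ(6) = 36 while 3 ≠ 6, hence ψ is not injective, hence not bijective.
Since ψ is not bijective, we determine |image(ψ)|. Computing x^20 mod 45 for each x (by repeated squaring, reducing mod 45 at every step), the values ψ(0), ψ(1), …, ψ(44) are: 0, 1, 31, 36, 16, 25, 36, 31, 1, 36, 10, 31, 36, 16, 16, 0, 31, 1, 36, 1, 40, 36, 16, 16, 36, 40, 1, 36, 1, 31, 0, 16, 16, 36, 31, 10, 36, 1, 31, 36, 25, 16, 36, 31, 1.
The distinct values are {0, 1, 10, 16, 25, 31, 36, 40}; there are 8 of them.

8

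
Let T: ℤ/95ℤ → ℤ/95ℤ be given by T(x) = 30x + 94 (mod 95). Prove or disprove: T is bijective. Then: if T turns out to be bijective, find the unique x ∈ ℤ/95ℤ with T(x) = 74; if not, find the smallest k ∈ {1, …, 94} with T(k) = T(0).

We have gcd(30, 95) = 5 > 1. Taking x_1 = 0 and x_2 = 19: T(0) = 94 and T(19) = 30·19 + 94 = 664 ≡ 94 (mod 95).
So T(0) = T(19) while 0 ≠ 19, hence T is not injective, hence not bijective.
Since T is not bijective, we find the least positive k with T(k) = T(0): this means 30k ≡ 0 (mod 95), i.e. 95 ∣ 30k. Since gcd(30, 95) = 5, dividing through by 5 this holds exactly when 19 ∣ 6k, and as gcd(6, 19) = 1, exactly when 19 ∣ k.
The smallest positive such k is 19.

19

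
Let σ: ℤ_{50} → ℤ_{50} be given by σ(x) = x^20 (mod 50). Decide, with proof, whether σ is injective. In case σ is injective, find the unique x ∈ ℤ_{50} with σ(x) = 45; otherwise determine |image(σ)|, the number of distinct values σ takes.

4

σ(1) = 1^20 = 1.
σ(3): Repeated squaring mod 50: 3^1 ≡ 3, 3^2 ≡ 3² = 9, 3^4 ≡ 9² = 81 ≡ 31, 3^8 ≡ 31² = 961 ≡ 11, 3^16 ≡ 11² = 121 ≡ 21. Since 20 = 16 + 4, 3^20 ≡ 21·31: 21·31 = 651 ≡ 1. So 3^20 ≡ 1 (mod 50).
So σ(1) = σ(3) = 1 while 1 ≠ 3, so σ is not injective.
Since σ is not injective, we determine |image(σ)|. Computing x^20 mod 50 for each x (by repeated squaring, reducing mod 50 at every step), the values σ(0), σ(1), …, σ(49) are: 0, 1, 26, 1, 26, 25, 26, 1, 26, 1, 0, 1, 26, 1, 26, 25, 26, 1, 26, 1, 0, 1, 26, 1, 26, 25, 26, 1, 26, 1, 0, 1, 26, 1, 26, 25, 26, 1, 26, 1, 0, 1, 26, 1, 26, 25, 26, 1, 26, 1.
The distinct values are {0, 1, 25, 26}; there are 4 of them.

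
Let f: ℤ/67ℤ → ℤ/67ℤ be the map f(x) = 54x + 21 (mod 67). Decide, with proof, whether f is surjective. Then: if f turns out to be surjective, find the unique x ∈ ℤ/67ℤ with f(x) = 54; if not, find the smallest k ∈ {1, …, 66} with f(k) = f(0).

49

Since gcd(54, 67) = 1, 54 is invertible modulo 67. Euclid's algorithm: 67 = 1·54 + 13, 54 = 4·13 + 2, 13 = 6·2 + 1; back-substituting gives 1 = 36·54 − 29·67, so 54⁻¹ ≡ 36 (mod 67).
Then y ↦ 36(y − 21) is a two-sided inverse to f, so every y ∈ ℤ/67ℤ has a preimage.
Thus f is surjective.
Since f is surjective, we find f⁻¹(54): we need 54x ≡ 54 − 21 ≡ 33 (mod 67). Using 54⁻¹ = 36: x ≡ 36·33 = 1188 = 17·67 + 49, so x = 49.
Check: f(49) = 54·49 + 21 = 2667 = 39·67 + 54 ≡ 54 (mod 67).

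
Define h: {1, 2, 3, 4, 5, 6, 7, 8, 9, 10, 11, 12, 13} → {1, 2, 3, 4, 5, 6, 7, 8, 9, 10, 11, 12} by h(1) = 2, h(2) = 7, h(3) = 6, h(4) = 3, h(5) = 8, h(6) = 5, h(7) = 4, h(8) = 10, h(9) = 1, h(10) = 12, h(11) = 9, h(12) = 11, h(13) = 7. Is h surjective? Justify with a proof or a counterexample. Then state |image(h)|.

Every element of the codomain has a preimage: 1 = h(9), 2 = h(1), 3 = h(4), 4 = h(7), 5 = h(6), 6 = h(3), 7 = h(2), 8 = h(5), 9 = h(11), 10 = h(8), 11 = h(12), 12 = h(10).
Therefore h is surjective.
The image of h is {1, 2, 3, 4, 5, 6, 7, 8, 9, 10, 11, 12}, which has 12 elements.

12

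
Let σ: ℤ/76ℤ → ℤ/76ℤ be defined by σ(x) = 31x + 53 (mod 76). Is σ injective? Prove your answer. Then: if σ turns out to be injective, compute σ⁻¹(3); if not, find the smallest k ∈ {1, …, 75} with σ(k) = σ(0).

18

Recall: σ is injective when σ(a) = σ(b) forces a = b.
Suppose σ(a) = σ(b) in ℤ/76ℤ. Then 31a + 53 ≡ 31b + 53 (mod 76), so 31(a − b) ≡ 0 (mod 76).
Since gcd(31, 76) = 1, 31 is invertible modulo 76, so a − b ≡ 0 (mod 76), i.e. a = b.
Hence σ is injective.
We now compute 31⁻¹ mod 76 explicitly. Euclid's algorithm: 76 = 2·31 + 14, 31 = 2·14 + 3, 14 = 4·3 + 2, 3 = 1·2 + 1; back-substituting gives 1 = 27·31 − 11·76, so 31⁻¹ ≡ 27 (mod 76).
Since σ is injective, we compute σ⁻¹(3): solve 31x + 53 ≡ 3 (mod 76), i.e. 31x ≡ 26 (mod 76).
Multiplying by 31⁻¹ = 27 gives x ≡ 27·26 = 702 = 9·76 + 18 ≡ 18 (mod 76).
Check: σ(18) = 31·18 + 53 = 611 = 8·76 + 3 ≡ 3 (mod 76).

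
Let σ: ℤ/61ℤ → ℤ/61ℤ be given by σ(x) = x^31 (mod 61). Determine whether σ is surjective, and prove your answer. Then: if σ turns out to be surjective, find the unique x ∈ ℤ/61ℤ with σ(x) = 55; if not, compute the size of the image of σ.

6

Since 61 is prime, the nonzero elements of ℤ/61ℤ form a cyclic group of order 60.
As gcd(31, 60) = 1, raising to the 31st power is a bijection on this group: if a^31 ≡ b^31 then (ab^{−1})^31 = 1, and the only element of order dividing gcd(31, 60) = 1 is 1, so a = b.
With σ(0) = 0 this makes σ injective on all of ℤ/61ℤ, hence bijective (finite equal-size domain and codomain). In particular σ is surjective.
Since σ is surjective, we find the preimage of 55. The inverse of x ↦ x^31 on (ℤ/61ℤ)^× is x ↦ x^31, because 31·31 = 961 = 16·60 + 1 ≡ 1 (mod 60) and x^{60} = 1 for x ≠ 0 (Fermat). So σ⁻¹(55) = 55^31 mod 61.
Repeated squaring mod 61: 55^1 ≡ 55, 55^2 ≡ 55² = 3025 ≡ 36, 55^4 ≡ 36² = 1296 ≡ 15, 55^8 ≡ 15² = 225 ≡ 42, 55^16 ≡ 42² = 1764 ≡ 56. Since 31 = 16 + 8 + 4 + 2 + 1, 55^31 ≡ 56·42·15·36·55: 56·42 = 2352 ≡ 34, then 34·15 = 510 ≡ 22, then 22·36 = 792 ≡ 60, then 60·55 = 3300 ≡ 6. So 55^31 ≡ 6 (mod 61).
Hence σ⁻¹(55) = 6.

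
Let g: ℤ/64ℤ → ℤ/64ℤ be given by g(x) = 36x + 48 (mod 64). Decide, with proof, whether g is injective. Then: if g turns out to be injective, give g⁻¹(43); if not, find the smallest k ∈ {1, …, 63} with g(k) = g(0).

16

Recall that g is injective when g(x_1) = g(x_2) forces x_1 = x_2.
We have gcd(36, 64) = 4 > 1. Taking x_1 = 0 and x_2 = 16: g(0) = 48 and g(16) = 36·16 + 48 = 624 ≡ 48 (mod 64).
So g(0) = g(16) while 0 ≠ 16, hence g is not injective.
Since g is not injective, we find the least positive k with g(k) = g(0): this means 36k ≡ 0 (mod 64), i.e. 64 ∣ 36k. Since gcd(36, 64) = 4, dividing through by 4 this holds exactly when 16 ∣ 9k, and as gcd(9, 16) = 1, exactly when 16 ∣ k.
The smallest positive such k is 16.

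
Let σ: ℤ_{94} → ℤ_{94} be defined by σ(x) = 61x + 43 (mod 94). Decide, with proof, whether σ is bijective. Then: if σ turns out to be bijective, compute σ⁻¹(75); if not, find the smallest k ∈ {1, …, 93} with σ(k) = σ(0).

Suppose σ(s) = σ(t) in ℤ_{94}. Then 61s + 43 ≡ 61t + 43 (mod 94), hence 61(s − t) ≡ 0 (mod 94).
Since gcd(61, 94) = 1, 61 is invertible modulo 94, so s − t ≡ 0 (mod 94), i.e. s = t.
We now compute 61⁻¹ mod 94 explicitly. Euclid's algorithm: 94 = 1·61 + 33, 61 = 1·33 + 28, 33 = 1·28 + 5, 28 = 5·5 + 3, 5 = 1·3 + 2, 3 = 1·2 + 1; back-substituting gives 1 = 37·61 − 24·94, so 61⁻¹ ≡ 37 (mod 94).
For any y ∈ ℤ_{94}, x = 37(y − 43) mod 94 satisfies σ(x) = 61·37(y − 43) + 43 ≡ y (since 61·37 ≡ 1 mod 94). So every y has a preimage.
Hence σ is bijective.
Since σ is bijective, we find σ⁻¹(75): we need 61x ≡ 75 − 43 ≡ 32 (mod 94). Using 61⁻¹ = 37: x ≡ 37·32 = 1184 = 12·94 + 56, so x = 56.
Check: σ(56) = 61·56 + 43 = 3459 = 36·94 + 75 ≡ 75 (mod 94).

56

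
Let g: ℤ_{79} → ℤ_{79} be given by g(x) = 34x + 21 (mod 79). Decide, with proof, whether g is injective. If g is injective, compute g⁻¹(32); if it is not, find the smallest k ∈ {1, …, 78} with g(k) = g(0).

77

If g(x_1) = g(x_2), then 34x_1 ≡ 34x_2 (mod 79). Because gcd(34, 79) = 1, we may cancel 34 to get x_1 ≡ x_2 (mod 79).
Thus g is injective.
We now compute 34⁻¹ mod 79 explicitly. Euclid's algorithm: 79 = 2·34 + 11, 34 = 3·11 + 1; back-substituting gives 1 = 7·34 − 3·79, so 34⁻¹ ≡ 7 (mod 79).
Since g is injective, we compute g⁻¹(32): solve 34x + 21 ≡ 32 (mod 79), i.e. 34x ≡ 11 (mod 79).
Multiplying by 34⁻¹ = 7 gives x ≡ 7·11 = 77 ≡ 77 (mod 79).
Check: g(77) = 34·77 + 21 = 2639 = 33·79 + 32 ≡ 32 (mod 79).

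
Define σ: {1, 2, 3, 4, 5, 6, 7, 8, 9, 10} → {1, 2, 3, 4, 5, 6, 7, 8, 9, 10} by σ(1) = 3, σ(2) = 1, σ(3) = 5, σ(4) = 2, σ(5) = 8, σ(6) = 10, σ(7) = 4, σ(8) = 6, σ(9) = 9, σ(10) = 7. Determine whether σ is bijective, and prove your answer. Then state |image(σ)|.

10

The values 3, 1, 5, 2, 8, 10, 4, 6, 9, 7 are a permutation of {1, 2, 3, 4, 5, 6, 7, 8, 9, 10}: each element appears exactly once.
So σ is injective and surjective, hence bijective.
The image of σ is {1, 2, 3, 4, 5, 6, 7, 8, 9, 10}, which has 10 elements.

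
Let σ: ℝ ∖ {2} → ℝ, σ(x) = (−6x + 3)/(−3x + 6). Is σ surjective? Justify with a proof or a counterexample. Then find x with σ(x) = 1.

-1

If σ(x) = 2, cross-multiplying gives −3(−6x + 3) = −6(−3x + 6), which simplifies to −9 = −36 — false.  So 2 has no preimage and σ is not surjective.
Solving σ(x) = 1: cross-multiplying gives −6x + 3 = 1(−3x + 6), which rearranges to −3x = 3, so x = −1.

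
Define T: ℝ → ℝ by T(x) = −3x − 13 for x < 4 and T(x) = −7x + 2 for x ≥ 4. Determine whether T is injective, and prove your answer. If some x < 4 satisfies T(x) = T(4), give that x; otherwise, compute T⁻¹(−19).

Both pieces are strictly decreasing (slopes −3 and −7), so each is injective on its own interval.
The left piece maps (−∞, 4) onto (−25, ∞); the right piece maps [4, ∞) onto (−∞, −26].
These images are disjoint, so no value is attained by both pieces. Hence T is injective.
Because the two images are disjoint, no x < 4 has T(x) = T(4), so we compute T⁻¹(−19): −19 lies in (−25, ∞), so solve −3x − 13 = −19: x = (−19 + 13)/(−3) = 2.

2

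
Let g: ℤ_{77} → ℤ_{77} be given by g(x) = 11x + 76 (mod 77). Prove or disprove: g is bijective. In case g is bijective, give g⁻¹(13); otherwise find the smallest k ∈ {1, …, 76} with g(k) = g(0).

We have gcd(11, 77) = 11 > 1. Taking x_1 = 0 and x_2 = 7: g(0) = 76 and g(7) = 11·7 + 76 = 153 ≡ 76 (mod 77).
So g(0) = g(7) while 0 ≠ 7, so g is not injective, hence not bijective.
Since g is not bijective, we find the least positive k with g(k) = g(0): this means 11k ≡ 0 (mod 77), i.e. 77 ∣ 11k. Since gcd(11, 77) = 11, dividing through by 11 this holds exactly when 7 ∣ k.
The smallest positive such k is 7.

7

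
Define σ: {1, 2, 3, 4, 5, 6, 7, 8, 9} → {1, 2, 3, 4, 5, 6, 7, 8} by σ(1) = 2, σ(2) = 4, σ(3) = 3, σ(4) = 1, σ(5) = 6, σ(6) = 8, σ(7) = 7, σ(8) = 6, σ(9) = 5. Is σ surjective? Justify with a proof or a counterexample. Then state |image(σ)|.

8

Every element of the codomain has a preimage: 1 = σ(4), 2 = σ(1), 3 = σ(3), 4 = σ(2), 5 = σ(9), 6 = σ(5), 7 = σ(7), 8 = σ(6).
Thus σ is surjective.
The image of σ is {1, 2, 3, 4, 5, 6, 7, 8}, which has 8 elements.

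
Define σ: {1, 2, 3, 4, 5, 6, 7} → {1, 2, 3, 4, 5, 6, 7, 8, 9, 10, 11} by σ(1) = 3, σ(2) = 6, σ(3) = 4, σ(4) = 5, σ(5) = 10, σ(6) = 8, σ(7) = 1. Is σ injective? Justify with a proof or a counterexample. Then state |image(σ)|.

7

The values σ(1), …, σ(7) are 3, 6, 4, 5, 10, 8, 1 — all distinct.
So σ(s) = σ(t) only when s = t, and σ is injective.
The image of σ is {1, 3, 4, 5, 6, 8, 10}, which has 7 elements.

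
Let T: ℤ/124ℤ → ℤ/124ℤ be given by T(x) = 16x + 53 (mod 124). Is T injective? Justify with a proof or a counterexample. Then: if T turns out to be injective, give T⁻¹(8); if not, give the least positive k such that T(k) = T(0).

31

We have gcd(16, 124) = 4 > 1. Taking u = 0 and v = 31: T(0) = 53 and T(31) = 16·31 + 53 = 549 ≡ 53 (mod 124).
So T(0) = T(31) while 0 ≠ 31, thus T is not injective.
Since T is not injective, we find the least positive k with T(k) = T(0): this means 16k ≡ 0 (mod 124), i.e. 124 ∣ 16k. Since gcd(16, 124) = 4, dividing through by 4 this holds exactly when 31 ∣ 4k, and as gcd(4, 31) = 1, exactly when 31 ∣ k.
The smallest positive such k is 31.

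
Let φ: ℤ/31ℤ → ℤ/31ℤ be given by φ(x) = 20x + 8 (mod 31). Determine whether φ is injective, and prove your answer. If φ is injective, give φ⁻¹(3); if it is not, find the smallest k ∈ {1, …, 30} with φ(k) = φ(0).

23

If φ(u) = φ(v), then 20u ≡ 20v (mod 31). Because gcd(20, 31) = 1, we may cancel 20 to get u ≡ v (mod 31).
Thus φ is injective.
We now compute 20⁻¹ mod 31 explicitly. Euclid's algorithm: 31 = 1·20 + 11, 20 = 1·11 + 9, 11 = 1·9 + 2, 9 = 4·2 + 1; back-substituting gives 1 = 14·20 − 9·31, so 20⁻¹ ≡ 14 (mod 31).
Since φ is injective, we compute φ⁻¹(3): solve 20x + 8 ≡ 3 (mod 31), i.e. 20x ≡ 26 (mod 31).
Multiplying by 20⁻¹ = 14 gives x ≡ 14·26 = 364 = 11·31 + 23 ≡ 23 (mod 31).
Check: φ(23) = 20·23 + 8 = 468 = 15·31 + 3 ≡ 3 (mod 31).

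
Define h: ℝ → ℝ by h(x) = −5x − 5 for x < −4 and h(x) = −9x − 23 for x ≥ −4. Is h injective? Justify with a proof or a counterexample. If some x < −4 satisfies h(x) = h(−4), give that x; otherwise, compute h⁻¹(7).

-10/3

Both pieces are strictly decreasing (slopes −5 and −9), so each is injective on its own interval.
The left piece maps (−∞, −4) onto (15, ∞); the right piece maps [−4, ∞) onto (−∞, 13].
These images are disjoint, so no value is attained by both pieces. Hence h is injective.
Because the two images are disjoint, no x < −4 has h(x) = h(−4), so we compute h⁻¹(7): 7 lies in (−∞, 13], so solve −9x − 23 = 7: x = (7 + 23)/(−9) = −10/3.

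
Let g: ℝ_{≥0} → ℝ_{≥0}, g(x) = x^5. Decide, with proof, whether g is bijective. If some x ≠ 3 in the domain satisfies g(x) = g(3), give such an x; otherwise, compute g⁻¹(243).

On ℝ_{≥0}, x ↦ x^5 is strictly increasing (injective) and for any y ∈ ℝ_{≥0} the 5th root y^{1/5} lies in ℝ_{≥0} (surjective). So g is bijective.
Since x ↦ x^5 is strictly increasing on ℝ_{≥0}, it is injective there, so no x ≠ 3 in the domain has g(x) = g(3). We therefore compute g⁻¹(243) = 243^{1/5} = 3 (indeed 3^5 = 243).

3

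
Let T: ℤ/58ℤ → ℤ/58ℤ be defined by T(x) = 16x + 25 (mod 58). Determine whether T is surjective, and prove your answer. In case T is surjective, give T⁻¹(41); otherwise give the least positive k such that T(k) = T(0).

Since gcd(16, 58) = 2, we have 16x ≡ 0 (mod 2) for all x, so T(x) ≡ 1 (mod 2).
But 0 ≢ 1 (mod 2), so 0 ∈ ℤ/58ℤ has no preimage. Thus T is not surjective.
Since T is not surjective, we find the least positive k with T(k) = T(0): this means 16k ≡ 0 (mod 58), i.e. 58 ∣ 16k. Since gcd(16, 58) = 2, dividing through by 2 this holds exactly when 29 ∣ 8k, and as gcd(8, 29) = 1, exactly when 29 ∣ k.
The smallest positive such k is 29.

29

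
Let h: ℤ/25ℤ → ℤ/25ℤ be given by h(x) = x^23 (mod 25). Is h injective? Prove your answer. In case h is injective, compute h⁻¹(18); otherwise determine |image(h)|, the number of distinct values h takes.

21

h(0) = 0^23 = 0.
h(5): Repeated squaring mod 25: 5^1 ≡ 5, 5^2 ≡ 5² = 25 ≡ 0, 5^4 ≡ 0² = 0, 5^8 ≡ 0² = 0, 5^16 ≡ 0² = 0. Since 23 = 16 + 4 + 2 + 1, 5^23 ≡ 0·0·0·5: 0·0 = 0, then 0·0 = 0, then 0·5 = 0. So 5^23 ≡ 0 (mod 25).
So h(0) = h(5) = 0 while 0 ≠ 5, thus h is not injective.
Since h is not injective, we determine |image(h)|. Computing x^23 mod 25 for each x (by repeated squaring, reducing mod 25 at every step), the values h(0), h(1), …, h(24) are: 0, 1, 8, 2, 14, 0, 16, 18, 12, 4, 0, 6, 3, 22, 19, 0, 21, 13, 7, 9, 0, 11, 23, 17, 24.
The distinct values are {0, 1, 2, 3, 4, 6, 7, 8, 9, 11, 12, 13, 14, 16, 17, 18, 19, 21, 22, 23, 24}; there are 21 of them.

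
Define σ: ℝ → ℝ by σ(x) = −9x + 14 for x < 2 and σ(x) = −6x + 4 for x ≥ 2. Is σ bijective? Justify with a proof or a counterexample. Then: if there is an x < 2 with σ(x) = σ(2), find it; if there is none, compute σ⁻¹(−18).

11/3

Both pieces are strictly decreasing (slopes −9 and −6), so each is injective on its own interval.
The left piece maps (−∞, 2) onto (−4, ∞); the right piece maps [2, ∞) onto (−∞, −8].
The images leave a gap (−4 has no preimage), so σ is not surjective, hence not bijective.
Because the two images are disjoint, no x < 2 has σ(x) = σ(2), so we compute σ⁻¹(−18): −18 lies in (−∞, −8], so solve −6x + 4 = −18: x = (−18 − 4)/(−6) = 11/3.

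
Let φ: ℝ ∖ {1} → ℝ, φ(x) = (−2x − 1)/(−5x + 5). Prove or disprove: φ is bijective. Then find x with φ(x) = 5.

If φ(x) = 2/5, cross-multiplying gives −5(−2x − 1) = −2(−5x + 5), which simplifies to 5 = −10 — false.  So 2/5 has no preimage and φ is not surjective.
Hence φ is not bijective.
Solving φ(x) = 5: cross-multiplying gives −2x − 1 = 5(−5x + 5), which rearranges to 23x = 26, so x = 26/23.

26/23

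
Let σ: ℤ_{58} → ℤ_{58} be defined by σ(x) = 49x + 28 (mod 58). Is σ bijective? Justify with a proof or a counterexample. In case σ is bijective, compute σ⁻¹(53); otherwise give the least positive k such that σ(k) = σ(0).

23

Suppose σ(a) = σ(b) in ℤ_{58}. Then 49a + 28 ≡ 49b + 28 (mod 58), so 49(a − b) ≡ 0 (mod 58).
Since gcd(49, 58) = 1, 49 is invertible modulo 58, therefore a − b ≡ 0 (mod 58), i.e. a = b.
We now compute 49⁻¹ mod 58 explicitly. Euclid's algorithm: 58 = 1·49 + 9, 49 = 5·9 + 4, 9 = 2·4 + 1; back-substituting gives 1 = 45·49 − 38·58, so 49⁻¹ ≡ 45 (mod 58).
Then y ↦ 45(y − 28) is a two-sided inverse to σ, so every y ∈ ℤ_{58} has a preimage.
Therefore σ is bijective.
Since σ is bijective, we compute σ⁻¹(53): solve 49x + 28 ≡ 53 (mod 58), i.e. 49x ≡ 25 (mod 58).
Multiplying by 49⁻¹ = 45 gives x ≡ 45·25 = 1125 = 19·58 + 23 ≡ 23 (mod 58).
Check: σ(23) = 49·23 + 28 = 1155 = 19·58 + 53 ≡ 53 (mod 58).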